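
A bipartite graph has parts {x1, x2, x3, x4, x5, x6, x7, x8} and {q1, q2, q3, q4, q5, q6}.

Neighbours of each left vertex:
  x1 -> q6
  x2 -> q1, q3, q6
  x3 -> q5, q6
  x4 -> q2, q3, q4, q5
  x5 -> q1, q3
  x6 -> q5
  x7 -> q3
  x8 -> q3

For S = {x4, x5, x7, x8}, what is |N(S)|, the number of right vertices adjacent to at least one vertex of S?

The union of neighbours of {x4, x5, x7, x8} is {q1, q2, q3, q4, q5}, which has 5 elements.
Since |N(S)| = 5 ≥ |S| = 4, Hall's condition holds for this subset.

5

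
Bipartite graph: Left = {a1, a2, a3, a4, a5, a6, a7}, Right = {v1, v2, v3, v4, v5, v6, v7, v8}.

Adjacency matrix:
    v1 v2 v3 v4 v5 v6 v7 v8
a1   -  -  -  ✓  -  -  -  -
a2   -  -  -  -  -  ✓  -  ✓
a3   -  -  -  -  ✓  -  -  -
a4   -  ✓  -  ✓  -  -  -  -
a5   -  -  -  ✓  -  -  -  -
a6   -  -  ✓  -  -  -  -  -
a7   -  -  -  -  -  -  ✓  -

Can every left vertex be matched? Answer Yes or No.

The set {a1, a5} has only 1 neighbour ({v4}), so by Hall's theorem at most 6 of the 7 left vertices can be matched.
Hence no matching covers every left vertex.

No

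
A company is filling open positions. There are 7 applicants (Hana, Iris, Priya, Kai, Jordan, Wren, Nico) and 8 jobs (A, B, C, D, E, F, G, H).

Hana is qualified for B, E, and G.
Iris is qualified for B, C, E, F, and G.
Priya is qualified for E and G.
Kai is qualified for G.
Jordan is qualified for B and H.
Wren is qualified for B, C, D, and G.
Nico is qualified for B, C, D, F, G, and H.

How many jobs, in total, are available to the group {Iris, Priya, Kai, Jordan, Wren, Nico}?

7

The union of neighbours of {Iris, Priya, Kai, Jordan, Wren, Nico} is {B, C, D, E, F, G, H}, which has 7 elements.
Since |N(S)| = 7 ≥ |S| = 6, Hall's condition holds for this subset.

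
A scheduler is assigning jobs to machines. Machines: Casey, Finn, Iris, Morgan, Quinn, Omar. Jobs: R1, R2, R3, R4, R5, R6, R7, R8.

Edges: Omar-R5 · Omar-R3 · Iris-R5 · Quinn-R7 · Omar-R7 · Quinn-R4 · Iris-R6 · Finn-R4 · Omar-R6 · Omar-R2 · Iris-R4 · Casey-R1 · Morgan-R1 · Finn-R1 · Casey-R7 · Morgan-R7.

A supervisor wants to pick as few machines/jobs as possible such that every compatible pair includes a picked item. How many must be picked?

5

The 5 edges Casey–R1, Finn–R4, Iris–R5, Morgan–R7, Omar–R6 form a matching, so any vertex cover needs at least 5 vertices (one per matched edge).
Conversely {Iris, Omar, R1, R4, R7} meets every edge and has exactly 5 vertices, so 5 is optimal.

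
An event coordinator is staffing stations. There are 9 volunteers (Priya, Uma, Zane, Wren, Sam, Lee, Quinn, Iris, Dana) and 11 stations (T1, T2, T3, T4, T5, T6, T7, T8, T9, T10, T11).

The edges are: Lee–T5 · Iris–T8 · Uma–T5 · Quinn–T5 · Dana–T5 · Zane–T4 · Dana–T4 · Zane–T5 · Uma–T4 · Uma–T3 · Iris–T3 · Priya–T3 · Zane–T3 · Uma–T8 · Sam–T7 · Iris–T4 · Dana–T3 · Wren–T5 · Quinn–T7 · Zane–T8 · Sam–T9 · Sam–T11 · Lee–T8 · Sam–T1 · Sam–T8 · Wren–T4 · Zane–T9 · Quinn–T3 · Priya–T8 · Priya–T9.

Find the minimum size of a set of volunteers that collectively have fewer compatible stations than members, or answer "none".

5

Take S = {Uma, Wren, Lee, Iris, Dana}. Its neighbourhood is {T3, T4, T5, T8}, so |N(S)| = 4 < |S| = 5.
Every subset of size less than 5 has at least as many neighbours as members, so 5 is the minimum.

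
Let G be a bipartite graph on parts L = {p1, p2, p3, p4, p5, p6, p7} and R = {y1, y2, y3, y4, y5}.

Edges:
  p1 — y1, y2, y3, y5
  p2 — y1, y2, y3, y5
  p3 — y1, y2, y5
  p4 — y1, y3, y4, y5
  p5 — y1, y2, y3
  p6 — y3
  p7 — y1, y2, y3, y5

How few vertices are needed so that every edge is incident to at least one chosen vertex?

5

{p4, y1, y2, y3, y5} is a vertex cover of size 5: every edge has an endpoint in this set.
No smaller cover exists because p1–y1, p2–y5, p3–y2, p4–y4, p5–y3 is a matching of size 5, and a cover must include an endpoint of each of these disjoint edges (König's theorem).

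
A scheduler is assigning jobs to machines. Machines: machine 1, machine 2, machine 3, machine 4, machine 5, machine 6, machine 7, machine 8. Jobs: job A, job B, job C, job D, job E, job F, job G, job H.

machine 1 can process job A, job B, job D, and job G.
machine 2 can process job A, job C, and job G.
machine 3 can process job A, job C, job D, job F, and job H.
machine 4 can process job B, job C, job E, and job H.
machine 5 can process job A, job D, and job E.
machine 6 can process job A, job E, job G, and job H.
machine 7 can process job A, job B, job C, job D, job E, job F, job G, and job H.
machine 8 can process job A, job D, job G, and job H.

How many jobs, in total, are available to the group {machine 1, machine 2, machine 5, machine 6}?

7

The union of neighbours of {machine 1, machine 2, machine 5, machine 6} is {job A, job B, job C, job D, job E, job G, job H}, which has 7 elements.
Since |N(S)| = 7 ≥ |S| = 4, Hall's condition holds for this subset.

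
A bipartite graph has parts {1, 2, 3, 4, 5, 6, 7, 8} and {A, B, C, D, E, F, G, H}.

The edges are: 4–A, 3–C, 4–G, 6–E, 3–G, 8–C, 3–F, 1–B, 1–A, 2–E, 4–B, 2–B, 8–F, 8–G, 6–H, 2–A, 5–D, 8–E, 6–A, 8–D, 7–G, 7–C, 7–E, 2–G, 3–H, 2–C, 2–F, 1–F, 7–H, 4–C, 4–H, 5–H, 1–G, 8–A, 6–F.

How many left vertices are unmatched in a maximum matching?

A valid assignment of size 8: 1→B, 2→E, 3→F, 4→A, 5→D, 6→H, 7→C, 8→G.
All 8 left vertices are matched, so no larger matching exists.
That matches 8 of the 8, leaving 0 unmatched; no matching can do better.

0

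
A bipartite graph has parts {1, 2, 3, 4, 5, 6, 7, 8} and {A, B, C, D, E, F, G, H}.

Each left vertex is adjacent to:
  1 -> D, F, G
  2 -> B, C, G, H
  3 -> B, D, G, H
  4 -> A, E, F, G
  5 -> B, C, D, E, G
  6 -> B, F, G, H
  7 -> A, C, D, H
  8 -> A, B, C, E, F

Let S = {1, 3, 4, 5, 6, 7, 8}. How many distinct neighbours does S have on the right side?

8

The union of neighbours of {1, 3, 4, 5, 6, 7, 8} is {A, B, C, D, E, F, G, H}, which has 8 elements.
Since |N(S)| = 8 ≥ |S| = 7, Hall's condition holds for this subset.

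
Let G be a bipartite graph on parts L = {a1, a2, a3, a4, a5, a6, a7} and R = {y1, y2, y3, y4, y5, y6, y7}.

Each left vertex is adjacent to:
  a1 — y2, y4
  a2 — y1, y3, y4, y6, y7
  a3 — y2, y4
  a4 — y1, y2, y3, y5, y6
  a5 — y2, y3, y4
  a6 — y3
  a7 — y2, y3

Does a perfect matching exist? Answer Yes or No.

The set {a1, a3, a5, a6, a7} has only 3 neighbours ({y2, y3, y4}), so by Hall's theorem at most 5 of the 7 left vertices can be matched.
Hence no matching covers every left vertex.

No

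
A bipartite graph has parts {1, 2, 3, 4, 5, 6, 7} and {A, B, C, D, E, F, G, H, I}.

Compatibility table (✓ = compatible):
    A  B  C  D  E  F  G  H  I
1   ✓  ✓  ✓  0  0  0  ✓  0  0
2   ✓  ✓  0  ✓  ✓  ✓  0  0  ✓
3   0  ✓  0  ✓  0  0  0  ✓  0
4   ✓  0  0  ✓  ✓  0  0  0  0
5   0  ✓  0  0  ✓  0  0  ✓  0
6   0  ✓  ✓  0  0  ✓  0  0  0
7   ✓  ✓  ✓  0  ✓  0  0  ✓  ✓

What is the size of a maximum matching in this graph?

7

For example, pair 1–C, 2–E, 3–H, 4–D, 5–B, 6–F, 7–A.
All 7 left vertices are matched, so no larger matching exists.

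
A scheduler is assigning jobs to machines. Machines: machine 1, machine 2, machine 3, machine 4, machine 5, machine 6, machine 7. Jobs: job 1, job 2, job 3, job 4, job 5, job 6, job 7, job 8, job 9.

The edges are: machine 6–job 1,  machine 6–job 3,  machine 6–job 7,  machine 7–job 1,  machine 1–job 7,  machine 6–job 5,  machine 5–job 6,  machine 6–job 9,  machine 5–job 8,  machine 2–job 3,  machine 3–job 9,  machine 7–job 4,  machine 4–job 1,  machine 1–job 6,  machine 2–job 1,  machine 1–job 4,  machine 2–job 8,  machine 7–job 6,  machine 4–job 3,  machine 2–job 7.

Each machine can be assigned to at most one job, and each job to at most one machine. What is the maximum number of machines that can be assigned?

7

A valid assignment of size 7: machine 1-job 4, machine 2-job 1, machine 3-job 9, machine 4-job 3, machine 5-job 8, machine 6-job 5, machine 7-job 6.
This saturates every machine, so 7 is the maximum.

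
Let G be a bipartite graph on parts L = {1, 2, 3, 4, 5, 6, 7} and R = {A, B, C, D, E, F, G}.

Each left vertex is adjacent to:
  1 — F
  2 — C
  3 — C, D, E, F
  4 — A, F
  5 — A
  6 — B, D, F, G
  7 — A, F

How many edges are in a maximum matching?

One maximum matching: 1–F, 2–C, 3–E, 4–A, 6–B.
The set {1, 4, 5, 7} has only 2 neighbours ({A, F}), so by Hall's theorem at most 5 of the 7 left vertices can be matched.

5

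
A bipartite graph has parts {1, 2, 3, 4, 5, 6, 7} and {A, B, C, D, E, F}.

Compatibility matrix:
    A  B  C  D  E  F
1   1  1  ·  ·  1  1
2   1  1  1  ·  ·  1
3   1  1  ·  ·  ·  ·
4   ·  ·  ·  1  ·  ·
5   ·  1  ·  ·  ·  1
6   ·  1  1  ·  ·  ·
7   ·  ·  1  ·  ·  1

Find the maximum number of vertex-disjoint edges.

One maximum matching: 1→E, 2→C, 3→A, 4→D, 5→F, 6→B.
The set {2, 3, 5, 6, 7} has only 4 neighbours ({A, B, C, F}), so by Hall's theorem at most 6 of the 7 left vertices can be matched.

6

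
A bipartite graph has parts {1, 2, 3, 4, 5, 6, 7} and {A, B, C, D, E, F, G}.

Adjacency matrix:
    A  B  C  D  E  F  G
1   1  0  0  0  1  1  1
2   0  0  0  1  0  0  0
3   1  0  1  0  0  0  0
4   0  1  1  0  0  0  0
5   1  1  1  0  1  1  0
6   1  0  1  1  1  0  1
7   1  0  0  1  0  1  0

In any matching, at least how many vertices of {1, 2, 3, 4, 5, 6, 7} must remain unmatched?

0

For example, pair 1→E, 2→D, 3→C, 4→B, 5→A, 6→G, 7→F.
This saturates every left vertex, so 7 is the maximum.
That matches 7 of the 7, leaving 0 unmatched; no matching can do better.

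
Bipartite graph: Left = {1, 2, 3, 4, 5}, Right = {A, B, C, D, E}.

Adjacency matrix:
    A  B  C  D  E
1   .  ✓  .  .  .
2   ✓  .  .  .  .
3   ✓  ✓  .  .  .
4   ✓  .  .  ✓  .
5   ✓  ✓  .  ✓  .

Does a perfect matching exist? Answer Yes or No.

No

The set {1, 2, 3, 4, 5} has only 3 neighbours ({A, B, D}), so by Hall's theorem at most 3 of the 5 left vertices can be matched.
Hence no matching covers every left vertex.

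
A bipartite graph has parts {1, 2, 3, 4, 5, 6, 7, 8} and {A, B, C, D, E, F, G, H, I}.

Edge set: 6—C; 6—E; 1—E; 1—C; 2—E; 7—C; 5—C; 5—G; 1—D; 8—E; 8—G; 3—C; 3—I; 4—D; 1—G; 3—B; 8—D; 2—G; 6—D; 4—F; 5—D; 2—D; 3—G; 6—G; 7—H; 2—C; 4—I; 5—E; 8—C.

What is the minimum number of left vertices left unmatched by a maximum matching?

1

One maximum matching: 1-G, 2-D, 3-B, 4-F, 5-C, 6-E, 7-H.
The set {1, 2, 5, 6, 8} has only 4 neighbours ({C, D, E, G}), so by Hall's theorem at most 7 of the 8 left vertices can be matched.
That matches 7 of the 8, leaving 1 unmatched; no matching can do better.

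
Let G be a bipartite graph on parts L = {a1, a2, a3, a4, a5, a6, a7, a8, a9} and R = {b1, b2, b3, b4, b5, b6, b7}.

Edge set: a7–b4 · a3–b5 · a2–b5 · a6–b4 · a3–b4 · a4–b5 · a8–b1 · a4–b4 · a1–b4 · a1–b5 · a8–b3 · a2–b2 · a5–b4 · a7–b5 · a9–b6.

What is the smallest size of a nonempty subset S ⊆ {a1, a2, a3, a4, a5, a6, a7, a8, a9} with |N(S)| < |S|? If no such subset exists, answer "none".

2

Take S = {a5, a6}. Its neighbourhood is {b4}, so |N(S)| = 1 < |S| = 2.
No single vertex violates Hall's condition since each has at least one neighbour, so 2 is the minimum.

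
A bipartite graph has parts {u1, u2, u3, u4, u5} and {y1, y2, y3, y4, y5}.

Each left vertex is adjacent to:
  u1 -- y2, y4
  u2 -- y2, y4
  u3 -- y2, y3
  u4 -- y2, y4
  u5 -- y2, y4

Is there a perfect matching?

No

The set {u1, u2, u4, u5} has only 2 neighbours ({y2, y4}), so by Hall's theorem at most 3 of the 5 left vertices can be matched.
Hence no matching covers every left vertex.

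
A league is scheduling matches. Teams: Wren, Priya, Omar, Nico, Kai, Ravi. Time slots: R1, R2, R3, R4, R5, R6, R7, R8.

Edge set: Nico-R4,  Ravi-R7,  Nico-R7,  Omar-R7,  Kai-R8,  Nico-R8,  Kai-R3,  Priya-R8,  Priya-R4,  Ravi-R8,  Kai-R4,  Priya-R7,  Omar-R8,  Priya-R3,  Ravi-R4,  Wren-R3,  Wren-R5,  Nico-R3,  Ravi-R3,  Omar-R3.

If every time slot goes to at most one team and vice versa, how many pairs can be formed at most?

5

For example, pair Wren-R5, Priya-R3, Omar-R7, Nico-R4, Kai-R8.
The set {Priya, Omar, Nico, Kai, Ravi} has only 4 neighbours ({R3, R4, R7, R8}), so by Hall's theorem at most 5 of the 6 teams can be matched.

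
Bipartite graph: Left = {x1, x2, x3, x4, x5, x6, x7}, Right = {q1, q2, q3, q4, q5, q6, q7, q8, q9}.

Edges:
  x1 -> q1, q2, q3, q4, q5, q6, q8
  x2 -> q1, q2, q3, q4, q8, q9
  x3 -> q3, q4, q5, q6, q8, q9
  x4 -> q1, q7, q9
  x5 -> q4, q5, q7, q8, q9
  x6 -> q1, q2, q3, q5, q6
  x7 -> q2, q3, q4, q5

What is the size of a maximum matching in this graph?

7

For example, pair x1→q1, x2→q8, x3→q9, x4→q7, x5→q4, x6→q6, x7→q2.
This saturates every left vertex, so 7 is the maximum.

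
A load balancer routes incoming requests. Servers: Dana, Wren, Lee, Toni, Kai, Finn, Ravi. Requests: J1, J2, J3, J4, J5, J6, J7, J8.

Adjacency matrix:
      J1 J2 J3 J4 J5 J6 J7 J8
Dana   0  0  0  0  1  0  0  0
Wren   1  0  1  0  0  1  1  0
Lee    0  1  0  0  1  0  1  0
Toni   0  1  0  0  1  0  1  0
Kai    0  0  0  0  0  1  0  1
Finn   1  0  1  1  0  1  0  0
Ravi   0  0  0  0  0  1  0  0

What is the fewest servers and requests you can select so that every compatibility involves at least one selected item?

7

The 7 edges Dana–J5, Wren–J3, Lee–J2, Toni–J7, Kai–J8, Finn–J1, Ravi–J6 form a matching, so any vertex cover needs at least 7 vertices (one per matched edge).
Conversely {Dana, Wren, Lee, Toni, Kai, Finn, Ravi} meets every edge and has exactly 7 vertices, so 7 is optimal.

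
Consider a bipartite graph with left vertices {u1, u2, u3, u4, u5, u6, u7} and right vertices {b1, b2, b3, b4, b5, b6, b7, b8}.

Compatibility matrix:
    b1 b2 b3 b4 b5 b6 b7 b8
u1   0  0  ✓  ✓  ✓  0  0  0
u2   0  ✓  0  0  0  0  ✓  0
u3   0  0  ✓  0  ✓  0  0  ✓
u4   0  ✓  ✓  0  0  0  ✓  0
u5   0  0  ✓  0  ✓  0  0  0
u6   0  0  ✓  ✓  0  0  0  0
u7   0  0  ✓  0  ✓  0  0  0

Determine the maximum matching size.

One maximum matching: u1→b4, u2→b2, u3→b8, u4→b7, u5→b5, u6→b3.
The set {u1, u5, u6, u7} has only 3 neighbours ({b3, b4, b5}), so by Hall's theorem at most 6 of the 7 left vertices can be matched.

6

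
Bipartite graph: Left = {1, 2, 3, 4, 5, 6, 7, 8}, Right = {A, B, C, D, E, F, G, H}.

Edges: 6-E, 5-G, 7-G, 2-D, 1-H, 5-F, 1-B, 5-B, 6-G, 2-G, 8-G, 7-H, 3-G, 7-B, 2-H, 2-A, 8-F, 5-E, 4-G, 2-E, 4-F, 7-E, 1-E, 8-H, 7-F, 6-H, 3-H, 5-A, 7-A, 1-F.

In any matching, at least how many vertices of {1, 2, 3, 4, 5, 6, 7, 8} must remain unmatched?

1

A valid assignment of size 7: 1→B, 2→D, 3→H, 4→F, 5→A, 6→E, 7→G.
The set {1, 3, 4, 5, 6, 7, 8} has only 6 neighbours ({A, B, E, F, G, H}), so by Hall's theorem at most 7 of the 8 left vertices can be matched.
That matches 7 of the 8, leaving 1 unmatched; no matching can do better.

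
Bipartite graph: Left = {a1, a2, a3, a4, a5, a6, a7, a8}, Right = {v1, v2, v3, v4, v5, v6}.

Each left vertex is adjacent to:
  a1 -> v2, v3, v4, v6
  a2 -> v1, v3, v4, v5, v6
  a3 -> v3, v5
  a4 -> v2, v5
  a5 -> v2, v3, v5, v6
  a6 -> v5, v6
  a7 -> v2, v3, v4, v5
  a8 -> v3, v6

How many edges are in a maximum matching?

One maximum matching: a1–v4, a2–v1, a3–v3, a4–v5, a5–v2, a6–v6.
The set {a1, a3, a4, a5, a6, a7, a8} has only 5 neighbours ({v2, v3, v4, v5, v6}), so by Hall's theorem at most 6 of the 8 left vertices can be matched.

6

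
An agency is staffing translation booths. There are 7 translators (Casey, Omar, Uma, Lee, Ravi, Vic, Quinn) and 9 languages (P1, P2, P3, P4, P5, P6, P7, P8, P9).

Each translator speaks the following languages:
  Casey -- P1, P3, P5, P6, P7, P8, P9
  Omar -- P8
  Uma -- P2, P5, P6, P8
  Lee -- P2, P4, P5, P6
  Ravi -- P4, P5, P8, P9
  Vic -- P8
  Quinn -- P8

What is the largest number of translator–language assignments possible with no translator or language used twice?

One maximum matching: Casey-P1, Omar-P8, Uma-P6, Lee-P5, Ravi-P9.
The set {Omar, Vic, Quinn} has only 1 neighbour ({P8}), so by Hall's theorem at most 5 of the 7 translators can be matched.

5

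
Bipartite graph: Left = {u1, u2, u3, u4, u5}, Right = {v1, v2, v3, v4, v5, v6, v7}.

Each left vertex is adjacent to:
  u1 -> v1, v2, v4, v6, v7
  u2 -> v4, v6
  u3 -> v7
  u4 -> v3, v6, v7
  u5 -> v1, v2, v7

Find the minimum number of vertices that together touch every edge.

{u1, u2, u3, u4, u5} is a vertex cover of size 5: every edge has an endpoint in this set.
No smaller cover exists because u1–v6, u2–v4, u3–v7, u4–v3, u5–v2 is a matching of size 5, and a cover must include an endpoint of each of these disjoint edges (König's theorem).

5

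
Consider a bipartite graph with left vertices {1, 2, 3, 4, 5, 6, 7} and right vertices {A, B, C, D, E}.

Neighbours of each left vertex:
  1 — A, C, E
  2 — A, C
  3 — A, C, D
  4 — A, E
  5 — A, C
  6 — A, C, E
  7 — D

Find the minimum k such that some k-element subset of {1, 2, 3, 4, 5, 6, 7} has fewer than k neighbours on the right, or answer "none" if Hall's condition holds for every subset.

Take S = {1, 2, 4, 5}. Its neighbourhood is {A, C, E}, so |N(S)| = 3 < |S| = 4.
Every subset of size less than 4 has at least as many neighbours as members, so 4 is the minimum.

4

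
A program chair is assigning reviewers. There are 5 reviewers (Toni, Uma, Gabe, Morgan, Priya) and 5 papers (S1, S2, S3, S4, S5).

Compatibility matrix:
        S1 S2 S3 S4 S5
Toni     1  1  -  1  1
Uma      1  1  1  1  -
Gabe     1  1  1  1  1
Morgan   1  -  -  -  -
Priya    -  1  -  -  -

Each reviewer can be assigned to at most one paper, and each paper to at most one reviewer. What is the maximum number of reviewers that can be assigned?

For example, pair Toni-S4, Uma-S3, Gabe-S5, Morgan-S1, Priya-S2.
All 5 reviewers are matched, so no larger matching exists.

5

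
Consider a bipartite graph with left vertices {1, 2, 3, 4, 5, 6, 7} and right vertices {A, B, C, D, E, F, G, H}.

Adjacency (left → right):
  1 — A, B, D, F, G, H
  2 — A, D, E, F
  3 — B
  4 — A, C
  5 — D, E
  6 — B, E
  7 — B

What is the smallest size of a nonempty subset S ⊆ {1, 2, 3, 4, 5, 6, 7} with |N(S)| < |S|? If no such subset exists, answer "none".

Take S = {3, 7}. Its neighbourhood is {B}, so |N(S)| = 1 < |S| = 2.
No single vertex violates Hall's condition since each has at least one neighbour, so 2 is the minimum.

2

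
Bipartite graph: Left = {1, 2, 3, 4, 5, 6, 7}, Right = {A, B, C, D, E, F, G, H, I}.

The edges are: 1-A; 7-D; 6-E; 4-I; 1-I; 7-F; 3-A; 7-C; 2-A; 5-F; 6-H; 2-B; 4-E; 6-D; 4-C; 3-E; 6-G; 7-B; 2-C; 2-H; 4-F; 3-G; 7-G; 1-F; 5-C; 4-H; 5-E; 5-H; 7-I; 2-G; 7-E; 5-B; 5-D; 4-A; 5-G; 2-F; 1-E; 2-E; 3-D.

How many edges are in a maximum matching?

For example, pair 1–I, 2–A, 3–D, 4–E, 5–B, 6–H, 7–G.
This saturates every left vertex, so 7 is the maximum.

7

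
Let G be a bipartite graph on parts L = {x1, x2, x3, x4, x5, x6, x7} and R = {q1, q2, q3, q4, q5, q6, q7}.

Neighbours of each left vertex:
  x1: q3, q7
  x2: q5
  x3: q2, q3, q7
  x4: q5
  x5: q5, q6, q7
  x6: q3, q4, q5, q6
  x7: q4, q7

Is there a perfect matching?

The set {x2, x4} has only 1 neighbour ({q5}), so by Hall's theorem at most 6 of the 7 left vertices can be matched.
Hence no matching covers every left vertex.

No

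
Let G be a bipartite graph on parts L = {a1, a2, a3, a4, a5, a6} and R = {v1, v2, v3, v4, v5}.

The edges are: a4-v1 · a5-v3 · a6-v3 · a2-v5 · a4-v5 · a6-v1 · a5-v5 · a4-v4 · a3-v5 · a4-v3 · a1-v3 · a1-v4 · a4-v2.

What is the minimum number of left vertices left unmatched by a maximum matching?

For example, pair a1-v4, a2-v5, a4-v2, a5-v3, a6-v1.
The set {a2, a3} has only 1 neighbour ({v5}), so by Hall's theorem at most 5 of the 6 left vertices can be matched.
That matches 5 of the 6, leaving 1 unmatched; no matching can do better.

1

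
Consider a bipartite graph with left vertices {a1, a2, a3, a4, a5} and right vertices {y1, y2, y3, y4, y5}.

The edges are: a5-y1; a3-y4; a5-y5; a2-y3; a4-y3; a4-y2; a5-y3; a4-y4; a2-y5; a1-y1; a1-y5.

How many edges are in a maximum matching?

5

For example, pair a1-y1, a2-y5, a3-y4, a4-y2, a5-y3.
This saturates every left vertex, so 5 is the maximum.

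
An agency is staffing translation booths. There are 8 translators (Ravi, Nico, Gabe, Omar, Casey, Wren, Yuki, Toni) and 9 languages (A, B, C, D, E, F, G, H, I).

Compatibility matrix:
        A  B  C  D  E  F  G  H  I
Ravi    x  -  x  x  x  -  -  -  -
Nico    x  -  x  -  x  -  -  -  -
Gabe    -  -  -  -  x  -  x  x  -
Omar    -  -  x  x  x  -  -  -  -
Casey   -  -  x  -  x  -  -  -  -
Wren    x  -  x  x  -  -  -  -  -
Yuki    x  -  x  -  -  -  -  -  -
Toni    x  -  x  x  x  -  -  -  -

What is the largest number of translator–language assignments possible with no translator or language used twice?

For example, pair Ravi-D, Nico-A, Gabe-G, Omar-C, Casey-E.
The set {Ravi, Nico, Omar, Casey, Wren, Yuki, Toni} has only 4 neighbours ({A, C, D, E}), so by Hall's theorem at most 5 of the 8 translators can be matched.

5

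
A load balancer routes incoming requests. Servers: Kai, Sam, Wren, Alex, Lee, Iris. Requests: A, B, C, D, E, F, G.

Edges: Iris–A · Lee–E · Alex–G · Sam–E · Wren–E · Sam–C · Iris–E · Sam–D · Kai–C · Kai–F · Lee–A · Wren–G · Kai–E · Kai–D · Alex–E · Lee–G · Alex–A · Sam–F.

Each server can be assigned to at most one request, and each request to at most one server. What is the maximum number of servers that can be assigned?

5

A valid assignment of size 5: Kai→D, Sam→C, Wren→G, Alex→A, Lee→E.
The set {Wren, Alex, Lee, Iris} has only 3 neighbours ({A, E, G}), so by Hall's theorem at most 5 of the 6 servers can be matched.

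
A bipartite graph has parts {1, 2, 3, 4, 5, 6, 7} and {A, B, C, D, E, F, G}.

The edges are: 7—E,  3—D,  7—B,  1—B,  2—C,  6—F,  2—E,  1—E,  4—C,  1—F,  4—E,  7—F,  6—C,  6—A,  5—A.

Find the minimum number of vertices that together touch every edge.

A maximum matching has 6 edges (e.g. 1–B, 2–C, 3–D, 4–E, 5–A, 6–F).
By König's theorem the minimum vertex cover has the same size. One such cover is {3, A, B, C, E, F}.

6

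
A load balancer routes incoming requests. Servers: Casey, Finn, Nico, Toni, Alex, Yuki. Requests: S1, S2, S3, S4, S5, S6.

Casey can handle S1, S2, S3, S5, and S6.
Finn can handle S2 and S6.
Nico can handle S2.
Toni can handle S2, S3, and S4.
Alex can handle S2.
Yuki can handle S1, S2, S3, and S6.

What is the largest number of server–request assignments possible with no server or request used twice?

One maximum matching: Casey→S1, Finn→S6, Nico→S2, Toni→S4, Yuki→S3.
The set {Nico, Alex} has only 1 neighbour ({S2}), so by Hall's theorem at most 5 of the 6 servers can be matched.

5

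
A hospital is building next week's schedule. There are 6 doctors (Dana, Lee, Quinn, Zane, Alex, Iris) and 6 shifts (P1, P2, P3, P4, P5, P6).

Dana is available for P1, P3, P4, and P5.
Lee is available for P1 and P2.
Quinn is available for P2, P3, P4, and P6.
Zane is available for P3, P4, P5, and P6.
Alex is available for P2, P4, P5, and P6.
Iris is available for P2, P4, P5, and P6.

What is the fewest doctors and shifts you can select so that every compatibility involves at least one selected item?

6

{Dana, Lee, Quinn, Zane, Alex, Iris} is a vertex cover of size 6: every edge has an endpoint in this set.
No smaller cover exists because Dana–P1, Lee–P2, Quinn–P3, Zane–P4, Alex–P6, Iris–P5 is a matching of size 6, and a cover must include an endpoint of each of these disjoint edges (König's theorem).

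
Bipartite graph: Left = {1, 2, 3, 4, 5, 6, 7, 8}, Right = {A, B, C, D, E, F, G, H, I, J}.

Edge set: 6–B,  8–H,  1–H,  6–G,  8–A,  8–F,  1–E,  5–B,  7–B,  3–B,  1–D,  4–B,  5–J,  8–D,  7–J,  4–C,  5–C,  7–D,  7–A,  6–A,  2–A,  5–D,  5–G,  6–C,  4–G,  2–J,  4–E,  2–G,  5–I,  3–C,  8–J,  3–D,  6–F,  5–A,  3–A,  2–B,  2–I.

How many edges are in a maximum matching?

One maximum matching: 1→H, 2→G, 3→C, 4→E, 5→B, 6→A, 7→D, 8→J.
All 8 left vertices are matched, so no larger matching exists.

8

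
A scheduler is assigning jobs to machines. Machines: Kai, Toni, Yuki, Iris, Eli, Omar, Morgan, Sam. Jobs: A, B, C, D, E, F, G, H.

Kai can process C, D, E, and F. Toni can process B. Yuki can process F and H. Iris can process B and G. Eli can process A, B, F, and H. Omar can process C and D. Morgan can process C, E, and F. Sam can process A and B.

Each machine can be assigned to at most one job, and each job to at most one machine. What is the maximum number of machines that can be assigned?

A valid assignment of size 8: Kai-C, Toni-B, Yuki-H, Iris-G, Eli-F, Omar-D, Morgan-E, Sam-A.
All 8 machines are matched, so no larger matching exists.

8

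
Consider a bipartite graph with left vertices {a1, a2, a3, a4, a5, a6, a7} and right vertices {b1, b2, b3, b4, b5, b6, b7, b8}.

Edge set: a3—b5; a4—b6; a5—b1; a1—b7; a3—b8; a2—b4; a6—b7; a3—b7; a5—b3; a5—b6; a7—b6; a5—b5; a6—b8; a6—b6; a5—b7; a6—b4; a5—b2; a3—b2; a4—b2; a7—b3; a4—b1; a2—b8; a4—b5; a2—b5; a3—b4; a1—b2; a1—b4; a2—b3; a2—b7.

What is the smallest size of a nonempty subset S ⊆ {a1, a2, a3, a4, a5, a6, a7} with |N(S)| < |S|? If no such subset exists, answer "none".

A matching saturating every left vertex exists, for instance a1→b2, a2→b5, a3→b4, a4→b6, a5→b7, a6→b8, a7→b3.
By Hall's marriage theorem, this means |N(S)| ≥ |S| for every subset S, so no violating subset exists.

none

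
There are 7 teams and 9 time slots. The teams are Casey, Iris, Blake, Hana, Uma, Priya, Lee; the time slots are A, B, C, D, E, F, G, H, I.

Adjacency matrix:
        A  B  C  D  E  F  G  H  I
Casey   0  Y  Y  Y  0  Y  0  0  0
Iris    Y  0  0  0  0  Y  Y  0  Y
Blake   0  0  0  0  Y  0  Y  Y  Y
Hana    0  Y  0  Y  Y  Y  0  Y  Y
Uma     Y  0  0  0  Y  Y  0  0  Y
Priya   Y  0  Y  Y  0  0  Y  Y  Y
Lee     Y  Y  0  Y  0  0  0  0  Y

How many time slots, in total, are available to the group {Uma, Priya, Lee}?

The union of neighbours of {Uma, Priya, Lee} is {A, B, C, D, E, F, G, H, I}, which has 9 elements.
Since |N(S)| = 9 ≥ |S| = 3, Hall's condition holds for this subset.

9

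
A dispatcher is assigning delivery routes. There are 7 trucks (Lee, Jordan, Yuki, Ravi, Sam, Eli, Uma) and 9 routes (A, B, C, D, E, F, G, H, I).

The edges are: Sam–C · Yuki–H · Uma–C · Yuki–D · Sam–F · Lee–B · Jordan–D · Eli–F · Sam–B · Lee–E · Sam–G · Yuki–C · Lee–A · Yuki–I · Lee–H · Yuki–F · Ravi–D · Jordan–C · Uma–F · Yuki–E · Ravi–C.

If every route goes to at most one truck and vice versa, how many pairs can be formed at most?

6

A valid assignment of size 6: Lee–E, Jordan–D, Yuki–H, Ravi–C, Sam–B, Eli–F.
The set {Jordan, Ravi, Eli, Uma} has only 3 neighbours ({C, D, F}), so by Hall's theorem at most 6 of the 7 trucks can be matched.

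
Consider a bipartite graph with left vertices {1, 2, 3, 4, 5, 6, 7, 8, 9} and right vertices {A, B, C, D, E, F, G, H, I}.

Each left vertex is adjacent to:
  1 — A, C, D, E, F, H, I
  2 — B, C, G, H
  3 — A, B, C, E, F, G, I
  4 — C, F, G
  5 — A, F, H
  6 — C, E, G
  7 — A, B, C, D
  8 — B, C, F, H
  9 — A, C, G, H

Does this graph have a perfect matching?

For example, pair 1–D, 2–H, 3–I, 4–G, 5–A, 6–E, 7–B, 8–F, 9–C.
All 9 left vertices are covered.

Yes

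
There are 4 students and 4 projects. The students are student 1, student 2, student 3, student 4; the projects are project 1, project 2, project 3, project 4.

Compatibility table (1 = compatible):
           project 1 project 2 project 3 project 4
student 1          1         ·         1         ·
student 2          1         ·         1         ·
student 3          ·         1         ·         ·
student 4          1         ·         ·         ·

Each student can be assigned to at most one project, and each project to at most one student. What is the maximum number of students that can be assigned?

3

A valid assignment of size 3: student 1–project 3, student 2–project 1, student 3–project 2.
The set {student 1, student 2, student 4} has only 2 neighbours ({project 1, project 3}), so by Hall's theorem at most 3 of the 4 students can be matched.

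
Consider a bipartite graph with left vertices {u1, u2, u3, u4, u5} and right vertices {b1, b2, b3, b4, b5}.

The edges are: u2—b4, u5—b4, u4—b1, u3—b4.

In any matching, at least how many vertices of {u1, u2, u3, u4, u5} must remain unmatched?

A valid assignment of size 2: u2→b4, u4→b1.
The set {u1, u2, u3, u5} has only 1 neighbour ({b4}), so by Hall's theorem at most 2 of the 5 left vertices can be matched.
That matches 2 of the 5, leaving 3 unmatched; no matching can do better.

3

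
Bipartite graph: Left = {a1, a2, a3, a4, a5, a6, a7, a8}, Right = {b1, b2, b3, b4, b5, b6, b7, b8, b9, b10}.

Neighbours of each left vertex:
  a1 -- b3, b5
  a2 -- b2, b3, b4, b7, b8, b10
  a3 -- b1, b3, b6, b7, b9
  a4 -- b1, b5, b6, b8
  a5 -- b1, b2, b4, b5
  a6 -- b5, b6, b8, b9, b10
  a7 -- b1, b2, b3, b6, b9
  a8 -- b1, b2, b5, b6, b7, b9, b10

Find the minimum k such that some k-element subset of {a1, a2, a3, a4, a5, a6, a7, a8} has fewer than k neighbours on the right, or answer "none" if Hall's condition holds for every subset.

A matching saturating every left vertex exists, for instance a1→b3, a2→b4, a3→b1, a4→b8, a5→b2, a6→b5, a7→b6, a8→b7.
By Hall's marriage theorem, this means |N(S)| ≥ |S| for every subset S, so no violating subset exists.

none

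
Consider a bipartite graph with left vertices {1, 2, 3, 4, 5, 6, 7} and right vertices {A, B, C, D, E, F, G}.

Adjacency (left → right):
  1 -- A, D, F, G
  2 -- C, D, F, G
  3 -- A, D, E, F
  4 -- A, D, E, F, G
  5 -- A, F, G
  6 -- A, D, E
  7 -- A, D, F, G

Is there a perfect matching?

The set {1, 3, 4, 5, 6, 7} has only 5 neighbours ({A, D, E, F, G}), so by Hall's theorem at most 6 of the 7 left vertices can be matched.
Hence no matching covers every left vertex.

No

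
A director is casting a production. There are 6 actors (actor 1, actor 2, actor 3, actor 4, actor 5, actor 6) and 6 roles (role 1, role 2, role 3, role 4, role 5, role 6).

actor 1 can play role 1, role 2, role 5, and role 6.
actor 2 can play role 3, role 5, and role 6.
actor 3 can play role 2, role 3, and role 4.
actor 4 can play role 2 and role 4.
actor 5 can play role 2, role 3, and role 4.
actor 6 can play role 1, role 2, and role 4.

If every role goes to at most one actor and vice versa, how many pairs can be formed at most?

6

A valid assignment of size 6: actor 1→role 5, actor 2→role 6, actor 3→role 2, actor 4→role 4, actor 5→role 3, actor 6→role 1.
All 6 actors are matched, so no larger matching exists.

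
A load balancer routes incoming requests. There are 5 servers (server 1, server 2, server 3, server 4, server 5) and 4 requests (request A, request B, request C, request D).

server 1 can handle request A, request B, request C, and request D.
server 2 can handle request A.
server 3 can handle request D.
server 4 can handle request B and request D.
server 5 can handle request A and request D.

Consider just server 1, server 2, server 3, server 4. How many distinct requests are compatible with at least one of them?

The union of neighbours of {server 1, server 2, server 3, server 4} is {request A, request B, request C, request D}, which has 4 elements.
Since |N(S)| = 4 ≥ |S| = 4, Hall's condition holds for this subset.

4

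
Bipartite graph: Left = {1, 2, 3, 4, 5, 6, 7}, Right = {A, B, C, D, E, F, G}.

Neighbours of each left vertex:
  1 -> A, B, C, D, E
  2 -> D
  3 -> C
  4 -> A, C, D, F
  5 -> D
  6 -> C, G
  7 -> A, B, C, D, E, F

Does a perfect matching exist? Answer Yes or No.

No

The set {2, 5} has only 1 neighbour ({D}), so by Hall's theorem at most 6 of the 7 left vertices can be matched.
Hence no matching covers every left vertex.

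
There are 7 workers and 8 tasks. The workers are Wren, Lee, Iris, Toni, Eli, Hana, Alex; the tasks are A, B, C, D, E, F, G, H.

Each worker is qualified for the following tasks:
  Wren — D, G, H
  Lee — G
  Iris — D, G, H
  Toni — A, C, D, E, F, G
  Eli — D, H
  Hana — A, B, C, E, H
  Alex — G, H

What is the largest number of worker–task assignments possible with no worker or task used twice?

5

For example, pair Wren-H, Lee-G, Iris-D, Toni-E, Hana-A.
The set {Wren, Lee, Iris, Eli, Alex} has only 3 neighbours ({D, G, H}), so by Hall's theorem at most 5 of the 7 workers can be matched.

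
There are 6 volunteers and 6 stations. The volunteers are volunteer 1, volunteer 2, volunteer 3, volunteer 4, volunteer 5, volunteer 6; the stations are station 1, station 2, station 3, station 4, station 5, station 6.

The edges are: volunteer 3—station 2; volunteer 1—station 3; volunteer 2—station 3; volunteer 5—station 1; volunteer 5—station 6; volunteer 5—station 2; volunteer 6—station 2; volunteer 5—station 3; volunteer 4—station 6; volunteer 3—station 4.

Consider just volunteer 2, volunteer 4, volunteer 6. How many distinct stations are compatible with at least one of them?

3

The union of neighbours of {volunteer 2, volunteer 4, volunteer 6} is {station 2, station 3, station 6}, which has 3 elements.
Since |N(S)| = 3 ≥ |S| = 3, Hall's condition holds for this subset.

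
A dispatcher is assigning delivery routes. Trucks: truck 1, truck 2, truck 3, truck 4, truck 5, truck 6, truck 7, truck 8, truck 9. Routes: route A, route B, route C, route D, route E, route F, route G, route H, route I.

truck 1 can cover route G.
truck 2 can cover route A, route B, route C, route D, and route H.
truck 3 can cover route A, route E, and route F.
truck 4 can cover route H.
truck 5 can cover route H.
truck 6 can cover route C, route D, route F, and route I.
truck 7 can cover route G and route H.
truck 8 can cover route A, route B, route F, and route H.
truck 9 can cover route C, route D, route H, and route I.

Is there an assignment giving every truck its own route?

The set {truck 1, truck 4, truck 5, truck 7} has only 2 neighbours ({route G, route H}), so by Hall's theorem at most 7 of the 9 trucks can be matched.
Hence no matching covers every truck.

No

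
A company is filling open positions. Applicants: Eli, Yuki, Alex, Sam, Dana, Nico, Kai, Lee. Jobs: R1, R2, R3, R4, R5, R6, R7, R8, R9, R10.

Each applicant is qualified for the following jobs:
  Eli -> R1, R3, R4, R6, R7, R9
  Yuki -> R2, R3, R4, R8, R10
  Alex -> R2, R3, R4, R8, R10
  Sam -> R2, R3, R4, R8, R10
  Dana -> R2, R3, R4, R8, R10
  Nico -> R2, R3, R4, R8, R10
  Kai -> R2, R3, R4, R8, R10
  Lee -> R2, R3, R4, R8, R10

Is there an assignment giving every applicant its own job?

The set {Yuki, Alex, Sam, Dana, Nico, Kai, Lee} has only 5 neighbours ({R10, R2, R3, R4, R8}), so by Hall's theorem at most 6 of the 8 applicants can be matched.
Hence no matching covers every applicant.

No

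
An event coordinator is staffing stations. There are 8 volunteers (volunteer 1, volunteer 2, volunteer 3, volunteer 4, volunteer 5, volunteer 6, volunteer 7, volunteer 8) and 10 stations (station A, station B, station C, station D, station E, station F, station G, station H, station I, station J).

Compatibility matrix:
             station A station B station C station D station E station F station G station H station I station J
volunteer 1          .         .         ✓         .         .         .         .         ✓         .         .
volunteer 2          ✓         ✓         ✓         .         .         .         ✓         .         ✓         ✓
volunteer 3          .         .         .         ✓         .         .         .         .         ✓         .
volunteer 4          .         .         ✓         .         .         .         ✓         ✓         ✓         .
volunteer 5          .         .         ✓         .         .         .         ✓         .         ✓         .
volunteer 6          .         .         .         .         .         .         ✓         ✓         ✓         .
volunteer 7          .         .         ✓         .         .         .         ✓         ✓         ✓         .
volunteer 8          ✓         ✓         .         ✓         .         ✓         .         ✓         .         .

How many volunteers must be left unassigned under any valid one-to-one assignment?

A valid assignment of size 7: volunteer 1-station C, volunteer 2-station J, volunteer 3-station D, volunteer 4-station I, volunteer 5-station G, volunteer 6-station H, volunteer 8-station B.
The set {volunteer 1, volunteer 4, volunteer 5, volunteer 6, volunteer 7} has only 4 neighbours ({station C, station G, station H, station I}), so by Hall's theorem at most 7 of the 8 volunteers can be matched.
That matches 7 of the 8, leaving 1 unmatched; no matching can do better.

1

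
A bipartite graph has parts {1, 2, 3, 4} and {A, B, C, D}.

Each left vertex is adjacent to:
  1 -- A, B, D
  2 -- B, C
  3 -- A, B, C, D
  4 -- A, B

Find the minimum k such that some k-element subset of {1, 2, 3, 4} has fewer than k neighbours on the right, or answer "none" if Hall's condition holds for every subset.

A matching saturating every left vertex exists, for instance 1→A, 2→C, 3→D, 4→B.
By Hall's marriage theorem, this means |N(S)| ≥ |S| for every subset S, so no violating subset exists.

none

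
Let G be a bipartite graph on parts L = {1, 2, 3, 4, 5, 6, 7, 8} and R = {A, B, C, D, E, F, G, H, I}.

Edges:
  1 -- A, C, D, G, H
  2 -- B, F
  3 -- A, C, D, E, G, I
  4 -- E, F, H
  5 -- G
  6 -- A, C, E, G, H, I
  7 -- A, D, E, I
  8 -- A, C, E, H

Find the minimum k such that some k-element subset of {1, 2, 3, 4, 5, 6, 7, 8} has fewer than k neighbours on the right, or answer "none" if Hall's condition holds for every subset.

A matching saturating every left vertex exists, for instance 1→D, 2→B, 3→A, 4→F, 5→G, 6→H, 7→I, 8→E.
By Hall's marriage theorem, this means |N(S)| ≥ |S| for every subset S, so no violating subset exists.

none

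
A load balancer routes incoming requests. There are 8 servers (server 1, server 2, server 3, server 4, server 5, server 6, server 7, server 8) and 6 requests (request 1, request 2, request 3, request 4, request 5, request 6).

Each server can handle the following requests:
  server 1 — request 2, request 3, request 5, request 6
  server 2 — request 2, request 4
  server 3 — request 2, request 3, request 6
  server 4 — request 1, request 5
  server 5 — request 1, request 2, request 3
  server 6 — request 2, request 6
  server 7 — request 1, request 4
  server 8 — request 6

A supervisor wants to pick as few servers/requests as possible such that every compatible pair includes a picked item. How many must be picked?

6

{request 1, request 2, request 3, request 4, request 5, request 6} is a vertex cover of size 6: every edge has an endpoint in this set.
No smaller cover exists because server 1–request 5, server 2–request 4, server 3–request 3, server 4–request 1, server 5–request 2, server 6–request 6 is a matching of size 6, and a cover must include an endpoint of each of these disjoint edges (König's theorem).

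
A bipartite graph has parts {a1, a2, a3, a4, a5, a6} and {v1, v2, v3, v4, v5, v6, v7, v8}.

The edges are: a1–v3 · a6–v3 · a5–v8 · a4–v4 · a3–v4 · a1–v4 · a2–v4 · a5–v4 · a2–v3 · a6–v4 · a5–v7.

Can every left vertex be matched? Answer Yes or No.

No

The set {a1, a2, a3, a4, a6} has only 2 neighbours ({v3, v4}), so by Hall's theorem at most 3 of the 6 left vertices can be matched.
Hence no matching covers every left vertex.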